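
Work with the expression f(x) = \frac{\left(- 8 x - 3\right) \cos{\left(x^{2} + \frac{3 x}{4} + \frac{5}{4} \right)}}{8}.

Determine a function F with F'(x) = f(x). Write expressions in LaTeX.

An antiderivative is F(x) = - \frac{\sin{\left(x^{2} + \frac{3 x}{4} + \frac{5}{4} \right)}}{2}.

f matches the chain-rule pattern g'(h)*h' with inner function h(x) = x^{2} + \frac{3 x}{4} + \frac{5}{4}; substituting u = h(x) collapses the integral.
Check: d/dx[- \frac{\sin{\left(x^{2} + \frac{3 x}{4} + \frac{5}{4} \right)}}{2}] = - x \cos{\left(x^{2} + \frac{3 x}{4} + \frac{5}{4} \right)} - \frac{3 \cos{\left(x^{2} + \frac{3 x}{4} + \frac{5}{4} \right)}}{8}, which equals f(x).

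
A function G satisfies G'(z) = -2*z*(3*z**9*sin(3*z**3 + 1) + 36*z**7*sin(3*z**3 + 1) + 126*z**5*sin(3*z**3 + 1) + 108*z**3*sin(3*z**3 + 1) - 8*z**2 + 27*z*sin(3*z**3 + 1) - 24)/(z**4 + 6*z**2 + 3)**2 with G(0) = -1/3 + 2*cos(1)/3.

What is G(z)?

Recover the given G'(z) by differentiating a candidate G(z); any mismatch rules it out.
A general antiderivative is 2*cos(3*z**3 + 1)/3 - 4/(3*(z**4/3 + 2*z**2 + 1)) + C.
The condition gives C = -1/3 + 2*cos(1)/3 - (-4/3 + 2*cos(1)/3) = 1.
So G(z) = (3*z**4 + 18*z**2 + 2*(z**4 + 6*z**2 + 3)*cos(3*z**3 + 1) - 3)/(3*(z**4 + 6*z**2 + 3)).
Check: d/dz[(3*z**4 + 18*z**2 + 2*(z**4 + 6*z**2 + 3)*cos(3*z**3 + 1) - 3)/(3*(z**4 + 6*z**2 + 3))] = (-6*z**10*sin(3*z**3 + 1) - 72*z**8*sin(3*z**3 + 1) - 252*z**6*sin(3*z**3 + 1) - 216*z**4*sin(3*z**3 + 1) + 16*z**3 - 54*z**2*sin(3*z**3 + 1) + 48*z)/(z**8 + 12*z**6 + 42*z**4 + 36*z**2 + 9), which equals G'(z).

G(z) = (3*z**4 + 18*z**2 + 2*(z**4 + 6*z**2 + 3)*cos(3*z**3 + 1) - 3)/(3*(z**4 + 6*z**2 + 3))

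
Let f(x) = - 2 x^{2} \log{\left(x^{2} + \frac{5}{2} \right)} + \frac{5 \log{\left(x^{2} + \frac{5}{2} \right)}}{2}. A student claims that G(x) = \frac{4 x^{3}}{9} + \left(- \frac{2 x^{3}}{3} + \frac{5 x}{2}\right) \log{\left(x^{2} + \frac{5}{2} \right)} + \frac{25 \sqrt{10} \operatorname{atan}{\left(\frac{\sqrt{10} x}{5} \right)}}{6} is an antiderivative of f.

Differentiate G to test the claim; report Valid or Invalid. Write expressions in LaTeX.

Invalid: d/dx[G] - f = \frac{25}{3}, which is not 0.

d/dx[G] = - 2 x^{2} \log{\left(x^{2} + \frac{5}{2} \right)} + \frac{5 \log{\left(x^{2} + \frac{5}{2} \right)}}{2} + \frac{25}{3}
d/dx[G] - f(x) = \frac{25}{3} != 0.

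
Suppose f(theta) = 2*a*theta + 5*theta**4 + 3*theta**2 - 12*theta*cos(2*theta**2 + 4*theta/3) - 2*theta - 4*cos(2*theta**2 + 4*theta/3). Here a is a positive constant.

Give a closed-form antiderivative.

An antiderivative is F(theta) = a*theta**2 + theta**5 + theta**3 - theta**2 - 3*sin(2*theta**2 + 4*theta/3).

Integrate term by term and add the pieces.
Check: d/dtheta[a*theta**2 + theta**5 + theta**3 - theta**2 - 3*sin(2*theta**2 + 4*theta/3)] = 2*a*theta + 5*theta**4 + 3*theta**2 - 12*theta*cos(2*theta**2 + 4*theta/3) - 2*theta - 4*cos(2*theta**2 + 4*theta/3) = f(theta).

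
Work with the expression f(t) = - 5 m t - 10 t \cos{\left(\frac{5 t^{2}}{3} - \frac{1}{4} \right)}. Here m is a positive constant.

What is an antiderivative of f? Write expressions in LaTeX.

An antiderivative is F(t) = - \frac{5 m t^{2}}{2} - 3 \sin{\left(\frac{5 t^{2}}{3} - \frac{1}{4} \right)}.

Integrate term by term and add the pieces.
Check: d/dt[- \frac{5 m t^{2}}{2} - 3 \sin{\left(\frac{5 t^{2}}{3} - \frac{1}{4} \right)}] = - 5 m t - 10 t \cos{\left(\frac{5 t^{2}}{3} - \frac{1}{4} \right)} = f(t).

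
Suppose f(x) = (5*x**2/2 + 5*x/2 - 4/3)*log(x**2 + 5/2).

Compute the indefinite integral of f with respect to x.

F(x) = 5*x**3*log(x**2 + 5/2)/6 - 5*x**3/9 + 5*x**2*log(x**2 + 5/2)/4 - 5*x**2/4 - 4*x*log(x**2 + 5/2)/3 + 41*x/6 + 25*log(x**2 + 5/2)/8 - 41*sqrt(10)*atan(sqrt(10)*x/5)/12 + C

For F(x) to be correct the identity F'(x) - f(x) = 0 must hold.
Check: d/dx[5*x**3*log(x**2 + 5/2)/6 - 5*x**3/9 + 5*x**2*log(x**2 + 5/2)/4 - 5*x**2/4 - 4*x*log(x**2 + 5/2)/3 + 41*x/6 + 25*log(x**2 + 5/2)/8 - 41*sqrt(10)*atan(sqrt(10)*x/5)/12] = 5*x**2*log(x**2 + 5/2)/2 + 5*x*log(x**2 + 5/2)/2 - 4*log(x**2 + 5/2)/3, which equals f(x).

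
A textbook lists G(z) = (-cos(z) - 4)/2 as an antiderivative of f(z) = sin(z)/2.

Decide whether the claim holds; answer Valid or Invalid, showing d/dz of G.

d/dz[G] = sin(z)/2
This equals f(z) exactly, so the claim holds.

Valid. The derivative of G reproduces f.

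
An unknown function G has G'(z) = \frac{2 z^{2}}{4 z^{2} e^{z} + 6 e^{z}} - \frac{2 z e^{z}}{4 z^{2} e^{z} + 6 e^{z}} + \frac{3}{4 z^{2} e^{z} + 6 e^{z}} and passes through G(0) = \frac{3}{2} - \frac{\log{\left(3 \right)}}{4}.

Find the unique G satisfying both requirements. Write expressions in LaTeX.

The integrand splits into summands that can be handled one at a time.
A general antiderivative is - \frac{\log{\left(2 z^{2} + 3 \right)}}{4} - \frac{e^{- z}}{2} + C.
The condition gives C = \frac{3}{2} - \frac{\log{\left(3 \right)}}{4} - (- \frac{1}{2} - \frac{\log{\left(3 \right)}}{4}) = 2.
So G(z) = - \frac{\log{\left(2 z^{2} + 3 \right)}}{4} + 2 - \frac{e^{- z}}{2}.
Check: d/dz[- \frac{\log{\left(2 z^{2} + 3 \right)}}{4} + 2 - \frac{e^{- z}}{2}] = \frac{2 z^{2} - 2 z e^{z} + 3}{4 z^{2} e^{z} + 6 e^{z}}, which equals G'(z).

G(z) = - \frac{\log{\left(2 z^{2} + 3 \right)}}{4} + 2 - \frac{e^{- z}}{2}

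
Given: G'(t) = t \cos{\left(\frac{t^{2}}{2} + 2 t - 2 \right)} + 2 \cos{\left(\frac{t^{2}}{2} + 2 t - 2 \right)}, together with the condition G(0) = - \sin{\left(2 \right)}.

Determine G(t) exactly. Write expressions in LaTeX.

G(t) = \sin{\left(\frac{t^{2}}{2} + 2 t - 2 \right)}

The substitution u = \frac{t^{2}}{2} + 2 t - 2 works: G'(t) is exactly (dG/du)*(du/dt) for that inner function.
A general antiderivative is \sin{\left(\frac{t^{2}}{2} + 2 t - 2 \right)} + C.
The condition gives C = - \sin{\left(2 \right)} - (- \sin{\left(2 \right)}) = 0.
So G(t) = \sin{\left(\frac{t^{2}}{2} + 2 t - 2 \right)}.
Check: d/dt[\sin{\left(\frac{t^{2}}{2} + 2 t - 2 \right)}] = t \cos{\left(\frac{t^{2}}{2} + 2 t - 2 \right)} + 2 \cos{\left(\frac{t^{2}}{2} + 2 t - 2 \right)} = G'(t).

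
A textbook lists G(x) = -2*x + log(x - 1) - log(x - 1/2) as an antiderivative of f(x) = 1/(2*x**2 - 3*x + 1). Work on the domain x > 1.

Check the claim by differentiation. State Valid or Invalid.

d/dx[G] = (-4*x**2 + 6*x - 1)/(2*x**2 - 3*x + 1)
d/dx[G] - f(x) = -2 != 0.

Invalid: d/dx[G] - f = -2, which is not 0.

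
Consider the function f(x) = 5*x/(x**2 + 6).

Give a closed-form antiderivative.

An antiderivative is F(x) = 5*log(x**2 + 6)/2.

f matches the chain-rule pattern g'(h)*h' with inner function h(x) = x**2 + 6; substituting u = h(x) collapses the integral.
Check: d/dx[5*log(x**2 + 6)/2] = 5*x/(x**2 + 6) = f(x).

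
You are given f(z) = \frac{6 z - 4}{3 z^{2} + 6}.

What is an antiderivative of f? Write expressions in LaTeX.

An antiderivative is F(z) = \frac{3 \log{\left(z^{2} + 2 \right)} - 2 \sqrt{2} \operatorname{atan}{\left(\frac{\sqrt{2} z}{2} \right)}}{3}.

An antiderivative F(z) passes only if d/dz[F] lands on f(z) exactly.
Check: d/dz[\frac{3 \log{\left(z^{2} + 2 \right)} - 2 \sqrt{2} \operatorname{atan}{\left(\frac{\sqrt{2} z}{2} \right)}}{3}] = \frac{6 z - 4}{3 z^{2} + 6} = f(z).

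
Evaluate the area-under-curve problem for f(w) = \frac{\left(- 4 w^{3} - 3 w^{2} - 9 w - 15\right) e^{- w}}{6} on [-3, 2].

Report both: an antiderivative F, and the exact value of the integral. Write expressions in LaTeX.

Antiderivative: F(w) = \frac{\left(4 w^{3} + 15 w^{2} + 39 w + 54\right) e^{- w}}{6}; value = \frac{112}{3 e^{2}} + 6 e^{3}

Recognize the product-rule pattern: f = u'v + uv' with u = \frac{2 w^{3}}{3} + \frac{5 w^{2}}{2} + \frac{13 w}{2} + 9, v = e^{- w}, so integration by parts undoes it.
F(w) = \frac{\left(4 w^{3} + 15 w^{2} + 39 w + 54\right) e^{- w}}{6} is an antiderivative of f.
Check: d/dw[\frac{\left(4 w^{3} + 15 w^{2} + 39 w + 54\right) e^{- w}}{6}] = \frac{\left(- 4 w^{3} - 3 w^{2} - 9 w - 15\right) e^{- w}}{6} = f(w).
F(2) = \frac{112}{3 e^{2}}; F(-3) = - 6 e^{3}.
Integral = F(2) - F(-3) = \frac{112}{3 e^{2}} + 6 e^{3}.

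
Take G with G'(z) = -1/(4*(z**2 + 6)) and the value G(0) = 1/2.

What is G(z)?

G(z) = -(sqrt(6)*atan(sqrt(6)*z/6) - 12)/24

Differentiate the proposed G(z) back; it has to land on the given G'(z).
A general antiderivative is -sqrt(6)*atan(sqrt(6)*z/6)/24 + C.
The condition gives C = 1/2 - (0) = 1/2.
So G(z) = -(sqrt(6)*atan(sqrt(6)*z/6) - 12)/24.
Check: d/dz[-(sqrt(6)*atan(sqrt(6)*z/6) - 12)/24] = -1/(4*z**2 + 24), which equals G'(z).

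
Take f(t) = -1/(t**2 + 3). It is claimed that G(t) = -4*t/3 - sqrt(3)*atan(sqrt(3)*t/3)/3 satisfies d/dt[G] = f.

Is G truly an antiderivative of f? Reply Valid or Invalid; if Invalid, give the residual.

Invalid: d/dt[G] - f = -4/3, which is not 0.

d/dt[G] = (-4*t**2 - 15)/(3*t**2 + 9)
d/dt[G] - f(t) = -4/3 != 0.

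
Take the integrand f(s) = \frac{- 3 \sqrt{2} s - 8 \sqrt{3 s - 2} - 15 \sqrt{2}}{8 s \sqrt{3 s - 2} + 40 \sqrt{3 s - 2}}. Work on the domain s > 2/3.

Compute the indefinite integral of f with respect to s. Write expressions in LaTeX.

Recover f(s) by differentiating a candidate F(s); any mismatch rules it out.
Check: d/ds[- \frac{\sqrt{2} \sqrt{3 s - 2} + 4 \log{\left(\frac{s}{2} + \frac{5}{2} \right)}}{4}] = \frac{- 3 \sqrt{2} s - 8 \sqrt{3 s - 2} - 15 \sqrt{2}}{8 s \sqrt{3 s - 2} + 40 \sqrt{3 s - 2}} = f(s).

F(s) = - \frac{\sqrt{2} \sqrt{3 s - 2} + 4 \log{\left(\frac{s}{2} + \frac{5}{2} \right)}}{4} + C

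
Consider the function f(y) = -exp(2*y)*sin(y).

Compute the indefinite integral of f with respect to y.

F(y) = (-2*sin(y) + cos(y))*exp(2*y)/5 + C

Whatever form F(y) takes, F'(y) = f(y) is non-negotiable.
Check: d/dy[(-2*sin(y) + cos(y))*exp(2*y)/5] = -exp(2*y)*sin(y) = f(y).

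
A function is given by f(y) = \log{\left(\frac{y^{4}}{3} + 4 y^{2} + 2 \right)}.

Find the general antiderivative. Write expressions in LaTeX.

F(y) = y \log{\left(\frac{y^{4}}{3} + 4 y^{2} + 2 \right)} - 4 y + 2 \sqrt{6 - \sqrt{30}} \operatorname{atan}{\left(\frac{y}{\sqrt{6 - \sqrt{30}}} \right)} + 2 \sqrt{\sqrt{30} + 6} \operatorname{atan}{\left(\frac{y}{\sqrt{\sqrt{30} + 6}} \right)} + C

Since d/dy undoes antidifferentiation here, F'(y) = f(y) is required of F(y).
Check: d/dy[y \log{\left(\frac{y^{4}}{3} + 4 y^{2} + 2 \right)} - 4 y + 2 \sqrt{6 - \sqrt{30}} \operatorname{atan}{\left(\frac{y}{\sqrt{6 - \sqrt{30}}} \right)} + 2 \sqrt{\sqrt{30} + 6} \operatorname{atan}{\left(\frac{y}{\sqrt{\sqrt{30} + 6}} \right)}] = \log{\left(\frac{y^{4}}{3} + 4 y^{2} + 2 \right)} = f(y).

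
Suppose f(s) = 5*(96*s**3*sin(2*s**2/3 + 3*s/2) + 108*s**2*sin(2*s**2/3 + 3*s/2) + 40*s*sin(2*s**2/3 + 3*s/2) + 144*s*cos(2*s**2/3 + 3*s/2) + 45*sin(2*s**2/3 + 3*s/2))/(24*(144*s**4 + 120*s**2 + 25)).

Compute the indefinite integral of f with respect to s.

f has the shape u'v + uv' for u = -5/(12*(4*s**2 + 5/3)) and v = cos(2*s**2/3 + 3*s/2) — it is the derivative of the product u*v.
Check: d/ds[-5*cos(2*s**2/3 + 3*s/2)/(4*(12*s**2 + 5))] = (480*s**3*sin(2*s**2/3 + 3*s/2) + 540*s**2*sin(2*s**2/3 + 3*s/2) + 200*s*sin(2*s**2/3 + 3*s/2) + 720*s*cos(2*s**2/3 + 3*s/2) + 225*sin(2*s**2/3 + 3*s/2))/(3456*s**4 + 2880*s**2 + 600), which equals f(s).

F(s) = -5*cos(2*s**2/3 + 3*s/2)/(4*(12*s**2 + 5)) + C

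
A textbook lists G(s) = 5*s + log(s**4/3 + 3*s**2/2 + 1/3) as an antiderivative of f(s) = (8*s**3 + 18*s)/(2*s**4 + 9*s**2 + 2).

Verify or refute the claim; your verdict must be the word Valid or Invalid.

Invalid: d/ds[G] - f = 5, which is not 0.

d/ds[G] = (10*s**4 + 8*s**3 + 45*s**2 + 18*s + 10)/(2*s**4 + 9*s**2 + 2)
d/ds[G] - f(s) = 5 != 0.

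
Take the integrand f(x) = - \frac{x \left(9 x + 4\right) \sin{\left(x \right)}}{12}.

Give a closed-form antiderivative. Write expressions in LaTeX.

An antiderivative is F(x) = \frac{3 x^{2} \cos{\left(x \right)}}{4} - \frac{3 x \sin{\left(x \right)}}{2} + \frac{x \cos{\left(x \right)}}{3} - \frac{\sin{\left(x \right)}}{3} - \frac{3 \cos{\left(x \right)}}{2}.

Any candidate F(x) must reproduce f(x) exactly when differentiated.
Check: d/dx[\frac{3 x^{2} \cos{\left(x \right)}}{4} - \frac{3 x \sin{\left(x \right)}}{2} + \frac{x \cos{\left(x \right)}}{3} - \frac{\sin{\left(x \right)}}{3} - \frac{3 \cos{\left(x \right)}}{2}] = - \frac{3 x^{2} \sin{\left(x \right)}}{4} - \frac{x \sin{\left(x \right)}}{3}, which equals f(x).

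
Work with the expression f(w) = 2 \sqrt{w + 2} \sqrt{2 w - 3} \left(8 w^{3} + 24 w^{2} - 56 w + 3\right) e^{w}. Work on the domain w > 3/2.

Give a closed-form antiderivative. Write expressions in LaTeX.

Since d/dw undoes antidifferentiation here, F'(w) = f(w) is required of F(w).
Check: d/dw[4 \left(w + 2\right)^{\frac{3}{2}} \left(2 w - 3\right)^{\frac{5}{2}} e^{w}] = 16 w^{3} \sqrt{w + 2} \sqrt{2 w - 3} e^{w} + 48 w^{2} \sqrt{w + 2} \sqrt{2 w - 3} e^{w} - 112 w \sqrt{w + 2} \sqrt{2 w - 3} e^{w} + 6 \sqrt{w + 2} \sqrt{2 w - 3} e^{w}, which equals f(w).

An antiderivative is F(w) = 4 \left(w + 2\right)^{\frac{3}{2}} \left(2 w - 3\right)^{\frac{5}{2}} e^{w}.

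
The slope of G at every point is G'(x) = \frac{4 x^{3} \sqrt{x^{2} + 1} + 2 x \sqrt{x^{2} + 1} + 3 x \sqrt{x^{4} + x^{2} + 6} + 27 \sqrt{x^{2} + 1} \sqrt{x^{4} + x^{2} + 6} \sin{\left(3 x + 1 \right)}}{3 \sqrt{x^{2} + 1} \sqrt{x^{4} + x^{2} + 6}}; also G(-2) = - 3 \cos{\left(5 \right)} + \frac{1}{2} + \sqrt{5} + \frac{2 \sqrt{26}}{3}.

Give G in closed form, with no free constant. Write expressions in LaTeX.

G(x) = \sqrt{x^{2} + 1} + \frac{2 \sqrt{x^{4} + x^{2} + 6}}{3} - 3 \cos{\left(3 x + 1 \right)} + \frac{1}{2}

Recover the given G'(x) by differentiating a candidate G(x); any mismatch rules it out.
A general antiderivative is \sqrt{x^{2} + 1} + \frac{2 \sqrt{x^{4} + x^{2} + 6}}{3} - 3 \cos{\left(3 x + 1 \right)} + C.
The condition gives C = - 3 \cos{\left(5 \right)} + \frac{1}{2} + \sqrt{5} + \frac{2 \sqrt{26}}{3} - (- 3 \cos{\left(5 \right)} + \sqrt{5} + \frac{2 \sqrt{26}}{3}) = \frac{1}{2}.
So G(x) = \sqrt{x^{2} + 1} + \frac{2 \sqrt{x^{4} + x^{2} + 6}}{3} - 3 \cos{\left(3 x + 1 \right)} + \frac{1}{2}.
Check: d/dx[\sqrt{x^{2} + 1} + \frac{2 \sqrt{x^{4} + x^{2} + 6}}{3} - 3 \cos{\left(3 x + 1 \right)} + \frac{1}{2}] = \frac{4 x^{3} \sqrt{x^{2} + 1} + 2 x \sqrt{x^{2} + 1} + 3 x \sqrt{x^{4} + x^{2} + 6} + 27 \sqrt{x^{2} + 1} \sqrt{x^{4} + x^{2} + 6} \sin{\left(3 x + 1 \right)}}{3 \sqrt{x^{2} + 1} \sqrt{x^{4} + x^{2} + 6}} = G'(x).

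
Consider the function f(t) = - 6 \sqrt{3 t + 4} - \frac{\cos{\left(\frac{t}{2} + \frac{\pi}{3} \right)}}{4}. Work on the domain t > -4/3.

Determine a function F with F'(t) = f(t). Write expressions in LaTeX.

The integrand splits into summands that can be handled one at a time.
Check: d/dt[\frac{- 8 \left(3 t + 4\right)^{\frac{3}{2}} - 3 \sin{\left(\frac{t}{2} + \frac{\pi}{3} \right)}}{6}] = - 6 \sqrt{3 t + 4} - \frac{\cos{\left(\frac{t}{2} + \frac{\pi}{3} \right)}}{4} = f(t).

An antiderivative is F(t) = \frac{- 8 \left(3 t + 4\right)^{\frac{3}{2}} - 3 \sin{\left(\frac{t}{2} + \frac{\pi}{3} \right)}}{6}.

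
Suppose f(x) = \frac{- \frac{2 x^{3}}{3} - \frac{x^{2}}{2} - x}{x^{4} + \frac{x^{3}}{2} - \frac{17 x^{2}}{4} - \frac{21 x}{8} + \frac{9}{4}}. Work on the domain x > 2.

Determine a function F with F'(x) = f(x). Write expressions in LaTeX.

The denominator factors as 3 \left(x - 2\right) \left(2 x - 1\right) \left(2 x + 3\right)^{2}; partial fractions split f into directly integrable pieces: - \frac{31}{56 \left(2 x + 3\right)} + \frac{3}{2 \left(2 x + 3\right)^{2}} + \frac{17}{72 \left(2 x - 1\right)} - \frac{32}{63 \left(x - 2\right)}.
Check: d/dx[- \frac{32 \log{\left(x - 2 \right)}}{63} + \frac{17 \log{\left(x - \frac{1}{2} \right)}}{144} - \frac{31 \log{\left(x + \frac{3}{2} \right)}}{112} - \frac{3}{8 x + 12}] = \frac{- 16 x^{3} - 12 x^{2} - 24 x}{24 x^{4} + 12 x^{3} - 102 x^{2} - 63 x + 54}, which equals f(x).

An antiderivative is F(x) = - \frac{32 \log{\left(x - 2 \right)}}{63} + \frac{17 \log{\left(x - \frac{1}{2} \right)}}{144} - \frac{31 \log{\left(x + \frac{3}{2} \right)}}{112} - \frac{3}{8 x + 12}.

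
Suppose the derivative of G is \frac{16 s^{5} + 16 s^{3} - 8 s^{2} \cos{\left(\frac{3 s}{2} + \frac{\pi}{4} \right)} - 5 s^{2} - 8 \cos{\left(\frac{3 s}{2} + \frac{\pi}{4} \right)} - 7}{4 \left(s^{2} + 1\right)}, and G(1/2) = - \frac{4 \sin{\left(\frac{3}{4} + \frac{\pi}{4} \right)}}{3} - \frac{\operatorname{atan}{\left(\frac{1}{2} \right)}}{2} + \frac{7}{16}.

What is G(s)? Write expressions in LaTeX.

G(s) = s^{4} - \frac{5 s}{4} - \frac{4 \sin{\left(\frac{3 s}{2} + \frac{\pi}{4} \right)}}{3} - \frac{\operatorname{atan}{\left(s \right)}}{2} + 1

The proposed G(s) is checked by its d/ds: the result must match the given G'(s).
A general antiderivative is s^{4} - \frac{5 s}{4} - \frac{4 \sin{\left(\frac{3 s}{2} + \frac{\pi}{4} \right)}}{3} - \frac{\operatorname{atan}{\left(s \right)}}{2} + C.
The condition gives C = - \frac{4 \sin{\left(\frac{3}{4} + \frac{\pi}{4} \right)}}{3} - \frac{\operatorname{atan}{\left(\frac{1}{2} \right)}}{2} + \frac{7}{16} - (- \frac{4 \sin{\left(\frac{3}{4} + \frac{\pi}{4} \right)}}{3} - \frac{9}{16} - \frac{\operatorname{atan}{\left(\frac{1}{2} \right)}}{2}) = 1.
So G(s) = s^{4} - \frac{5 s}{4} - \frac{4 \sin{\left(\frac{3 s}{2} + \frac{\pi}{4} \right)}}{3} - \frac{\operatorname{atan}{\left(s \right)}}{2} + 1.
Check: d/ds[s^{4} - \frac{5 s}{4} - \frac{4 \sin{\left(\frac{3 s}{2} + \frac{\pi}{4} \right)}}{3} - \frac{\operatorname{atan}{\left(s \right)}}{2} + 1] = \frac{16 s^{5} + 16 s^{3} - 8 s^{2} \cos{\left(\frac{3 s}{2} + \frac{\pi}{4} \right)} - 5 s^{2} - 8 \cos{\left(\frac{3 s}{2} + \frac{\pi}{4} \right)} - 7}{4 s^{2} + 4}, which equals G'(s).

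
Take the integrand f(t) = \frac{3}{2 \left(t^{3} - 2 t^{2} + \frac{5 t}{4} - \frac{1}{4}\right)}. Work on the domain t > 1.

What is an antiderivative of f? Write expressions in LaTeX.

Factor the denominator (\left(t - 1\right) \left(2 t - 1\right)^{2}) and decompose: f = - \frac{12}{2 t - 1} - \frac{12}{\left(2 t - 1\right)^{2}} + \frac{6}{t - 1}; each piece integrates to a log, atan, or power term.
Check: d/dt[\frac{6 \left(\left(2 t - 1\right) \log{\left(t - 1 \right)} - \left(2 t - 1\right) \log{\left(t - \frac{1}{2} \right)} + 1\right)}{2 t - 1}] = \frac{6}{4 t^{3} - 8 t^{2} + 5 t - 1}, which equals f(t).

An antiderivative is F(t) = \frac{6 \left(\left(2 t - 1\right) \log{\left(t - 1 \right)} - \left(2 t - 1\right) \log{\left(t - \frac{1}{2} \right)} + 1\right)}{2 t - 1}.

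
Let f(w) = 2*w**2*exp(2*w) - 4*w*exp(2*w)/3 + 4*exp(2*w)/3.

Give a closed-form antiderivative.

An antiderivative is F(w) = w**2*exp(2*w) - 5*w*exp(2*w)/3 + 3*exp(2*w)/2.

Recognize the product-rule pattern: f = u'v + uv' with u = w**2 - 5*w/3 + 3/2, v = exp(2*w), so integration by parts undoes it.
Check: d/dw[w**2*exp(2*w) - 5*w*exp(2*w)/3 + 3*exp(2*w)/2] = 2*w**2*exp(2*w) - 4*w*exp(2*w)/3 + 4*exp(2*w)/3 = f(w).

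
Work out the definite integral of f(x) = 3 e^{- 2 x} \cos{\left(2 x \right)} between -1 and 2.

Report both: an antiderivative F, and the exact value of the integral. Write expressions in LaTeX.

Antiderivative: F(x) = \frac{3 e^{- 2 x} \sin{\left(2 x \right)}}{4} - \frac{3 e^{- 2 x} \cos{\left(2 x \right)}}{4}; value = \frac{3 e^{2} \cos{\left(2 \right)}}{4} + \frac{3 \sin{\left(4 \right)}}{4 e^{4}} - \frac{3 \cos{\left(4 \right)}}{4 e^{4}} + \frac{3 e^{2} \sin{\left(2 \right)}}{4}

Whatever form F(x) takes, F'(x) = f(x) is non-negotiable.
F(x) = \frac{3 e^{- 2 x} \sin{\left(2 x \right)}}{4} - \frac{3 e^{- 2 x} \cos{\left(2 x \right)}}{4} is an antiderivative of f.
Check: d/dx[\frac{3 e^{- 2 x} \sin{\left(2 x \right)}}{4} - \frac{3 e^{- 2 x} \cos{\left(2 x \right)}}{4}] = 3 e^{- 2 x} \cos{\left(2 x \right)} = f(x).
F(2) = \frac{3 \sin{\left(4 \right)}}{4 e^{4}} - \frac{3 \cos{\left(4 \right)}}{4 e^{4}}; F(-1) = - \frac{3 e^{2} \sin{\left(2 \right)}}{4} - \frac{3 e^{2} \cos{\left(2 \right)}}{4}.
Integral = F(2) - F(-1) = \frac{3 e^{2} \cos{\left(2 \right)}}{4} + \frac{3 \sin{\left(4 \right)}}{4 e^{4}} - \frac{3 \cos{\left(4 \right)}}{4 e^{4}} + \frac{3 e^{2} \sin{\left(2 \right)}}{4}.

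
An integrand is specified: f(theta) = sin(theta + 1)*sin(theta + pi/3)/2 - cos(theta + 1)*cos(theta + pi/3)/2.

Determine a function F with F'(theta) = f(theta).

An antiderivative is F(theta) = -sin(theta + 1)*cos(theta + pi/3)/2.

Recognize the product-rule pattern: f = u'v + uv' with u = -cos(theta + pi/3)/2, v = sin(theta + 1), so integration by parts undoes it.
Check: d/dtheta[-sin(theta + 1)*cos(theta + pi/3)/2] = sin(theta + 1)*sin(theta + pi/3)/2 - cos(theta + 1)*cos(theta + pi/3)/2 = f(theta).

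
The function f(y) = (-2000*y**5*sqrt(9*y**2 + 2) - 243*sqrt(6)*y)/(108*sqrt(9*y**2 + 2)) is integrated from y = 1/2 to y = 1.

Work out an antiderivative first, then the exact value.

Since d/dy undoes antidifferentiation here, F'(y) = f(y) is required of F(y).
F(y) = -250*y**6/81 - 3*sqrt(3*y**2/2 + 1/3)/2 is an antiderivative of f.
Check: d/dy[-250*y**6/81 - 3*sqrt(3*y**2/2 + 1/3)/2] = (-2000*y**5*sqrt(9*y**2 + 2) - 243*sqrt(6)*y)/(108*sqrt(9*y**2 + 2)) = f(y).
F(1) = -250/81 - sqrt(66)/4; F(1/2) = -sqrt(102)/8 - 125/2592.
Integral = F(1) - F(1/2) = -875/288 - sqrt(66)/4 + sqrt(102)/8.

Antiderivative: F(y) = -250*y**6/81 - 3*sqrt(3*y**2/2 + 1/3)/2; value = -875/288 - sqrt(66)/4 + sqrt(102)/8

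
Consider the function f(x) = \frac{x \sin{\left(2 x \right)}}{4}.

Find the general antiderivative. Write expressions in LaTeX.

F(x) = - \frac{x \cos{\left(2 x \right)}}{8} + \frac{\sin{\left(2 x \right)}}{16} + C

A first test for any F(x): its x-derivative must equal f(x) identically.
Check: d/dx[- \frac{x \cos{\left(2 x \right)}}{8} + \frac{\sin{\left(2 x \right)}}{16}] = \frac{x \sin{\left(2 x \right)}}{4} = f(x).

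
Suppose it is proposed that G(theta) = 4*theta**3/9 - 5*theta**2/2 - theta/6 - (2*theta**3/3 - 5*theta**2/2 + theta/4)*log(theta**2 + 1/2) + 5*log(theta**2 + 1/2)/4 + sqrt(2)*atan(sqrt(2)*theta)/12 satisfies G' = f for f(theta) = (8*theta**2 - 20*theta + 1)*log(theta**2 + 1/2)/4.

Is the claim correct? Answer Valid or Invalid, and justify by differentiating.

Invalid: d/dtheta[G] - f = -4*theta**2*log(theta**2 + 1/2) + 10*theta*log(theta**2 + 1/2) - log(theta**2 + 1/2)/2, which is not 0.

d/dtheta[G] = -2*theta**2*log(theta**2 + 1/2) + 5*theta*log(theta**2 + 1/2) - log(theta**2 + 1/2)/4
d/dtheta[G] - f(theta) = -4*theta**2*log(theta**2 + 1/2) + 10*theta*log(theta**2 + 1/2) - log(theta**2 + 1/2)/2 != 0.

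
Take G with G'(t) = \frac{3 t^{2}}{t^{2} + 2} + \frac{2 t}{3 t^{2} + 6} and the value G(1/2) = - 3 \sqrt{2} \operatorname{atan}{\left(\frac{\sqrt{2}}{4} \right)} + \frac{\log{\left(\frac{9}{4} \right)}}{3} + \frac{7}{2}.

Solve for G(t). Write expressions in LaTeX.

Integrate term by term and add the pieces.
A general antiderivative is 3 t + \frac{\log{\left(t^{2} + 2 \right)}}{3} - 3 \sqrt{2} \operatorname{atan}{\left(\frac{\sqrt{2} t}{2} \right)} + C.
The condition gives C = - 3 \sqrt{2} \operatorname{atan}{\left(\frac{\sqrt{2}}{4} \right)} + \frac{\log{\left(\frac{9}{4} \right)}}{3} + \frac{7}{2} - (- 3 \sqrt{2} \operatorname{atan}{\left(\frac{\sqrt{2}}{4} \right)} + \frac{\log{\left(\frac{9}{4} \right)}}{3} + \frac{3}{2}) = 2.
So G(t) = 3 t + \frac{\log{\left(t^{2} + 2 \right)}}{3} - 3 \sqrt{2} \operatorname{atan}{\left(\frac{\sqrt{2} t}{2} \right)} + 2.
Check: d/dt[3 t + \frac{\log{\left(t^{2} + 2 \right)}}{3} - 3 \sqrt{2} \operatorname{atan}{\left(\frac{\sqrt{2} t}{2} \right)} + 2] = \frac{9 t^{2} + 2 t}{3 t^{2} + 6}, which equals G'(t).

G(t) = 3 t + \frac{\log{\left(t^{2} + 2 \right)}}{3} - 3 \sqrt{2} \operatorname{atan}{\left(\frac{\sqrt{2} t}{2} \right)} + 2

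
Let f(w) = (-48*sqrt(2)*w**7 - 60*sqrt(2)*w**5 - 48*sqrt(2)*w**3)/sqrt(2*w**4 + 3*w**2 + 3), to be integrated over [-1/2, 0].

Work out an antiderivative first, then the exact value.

Antiderivative: F(w) = -4*sqrt(2)*w**4*sqrt(2*w**4 + 3*w**2 + 3); value = sqrt(31)/8

f has the shape u'v + uv' for u = -8*w**4 and v = sqrt(w**4 + 3*w**2/2 + 3/2) — it is the derivative of the product u*v.
F(w) = -4*sqrt(2)*w**4*sqrt(2*w**4 + 3*w**2 + 3) is an antiderivative of f.
Check: d/dw[-4*sqrt(2)*w**4*sqrt(2*w**4 + 3*w**2 + 3)] = (-48*sqrt(2)*w**7 - 60*sqrt(2)*w**5 - 48*sqrt(2)*w**3)/sqrt(2*w**4 + 3*w**2 + 3) = f(w).
F(0) = 0; F(-1/2) = -sqrt(31)/8.
Integral = F(0) - F(-1/2) = sqrt(31)/8.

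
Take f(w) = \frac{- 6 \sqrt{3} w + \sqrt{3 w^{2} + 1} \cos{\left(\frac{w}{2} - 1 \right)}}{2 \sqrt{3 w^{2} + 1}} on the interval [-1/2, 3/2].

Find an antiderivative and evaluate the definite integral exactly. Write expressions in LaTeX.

Antiderivative: F(w) = - \sqrt{3} \sqrt{3 w^{2} + 1} + \sin{\left(\frac{w}{2} - 1 \right)}; value = - \frac{\sqrt{93}}{2} - \sin{\left(\frac{1}{4} \right)} + \sin{\left(\frac{5}{4} \right)} + \frac{\sqrt{21}}{2}

A first test for any F(w): its w-derivative must equal f(w) identically.
F(w) = - \sqrt{3} \sqrt{3 w^{2} + 1} + \sin{\left(\frac{w}{2} - 1 \right)} is an antiderivative of f.
Check: d/dw[- \sqrt{3} \sqrt{3 w^{2} + 1} + \sin{\left(\frac{w}{2} - 1 \right)}] = \frac{- 6 \sqrt{3} w + \sqrt{3 w^{2} + 1} \cos{\left(\frac{w}{2} - 1 \right)}}{2 \sqrt{3 w^{2} + 1}} = f(w).
F(3/2) = - \frac{\sqrt{93}}{2} - \sin{\left(\frac{1}{4} \right)}; F(-1/2) = - \frac{\sqrt{21}}{2} - \sin{\left(\frac{5}{4} \right)}.
Integral = F(3/2) - F(-1/2) = - \frac{\sqrt{93}}{2} - \sin{\left(\frac{1}{4} \right)} + \sin{\left(\frac{5}{4} \right)} + \frac{\sqrt{21}}{2}.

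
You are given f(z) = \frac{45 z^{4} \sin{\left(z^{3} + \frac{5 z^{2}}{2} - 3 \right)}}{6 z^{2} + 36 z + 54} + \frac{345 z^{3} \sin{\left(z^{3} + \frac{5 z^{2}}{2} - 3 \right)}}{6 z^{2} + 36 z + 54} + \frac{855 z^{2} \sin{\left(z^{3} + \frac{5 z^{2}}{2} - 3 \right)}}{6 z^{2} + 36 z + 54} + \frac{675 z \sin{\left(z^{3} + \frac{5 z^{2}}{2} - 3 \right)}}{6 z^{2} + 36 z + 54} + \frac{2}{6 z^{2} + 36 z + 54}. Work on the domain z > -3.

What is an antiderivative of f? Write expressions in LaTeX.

An antiderivative is F(z) = - \frac{5 \cos{\left(z^{3} + \frac{5 z^{2}}{2} - 3 \right)}}{2} - \frac{2}{6 z + 18}.

The integrand splits into summands that can be handled one at a time.
Check: d/dz[- \frac{5 \cos{\left(z^{3} + \frac{5 z^{2}}{2} - 3 \right)}}{2} - \frac{2}{6 z + 18}] = \frac{45 z^{4} \sin{\left(z^{3} + \frac{5 z^{2}}{2} - 3 \right)} + 345 z^{3} \sin{\left(z^{3} + \frac{5 z^{2}}{2} - 3 \right)} + 855 z^{2} \sin{\left(z^{3} + \frac{5 z^{2}}{2} - 3 \right)} + 675 z \sin{\left(z^{3} + \frac{5 z^{2}}{2} - 3 \right)} + 2}{6 z^{2} + 36 z + 54}, which equals f(z).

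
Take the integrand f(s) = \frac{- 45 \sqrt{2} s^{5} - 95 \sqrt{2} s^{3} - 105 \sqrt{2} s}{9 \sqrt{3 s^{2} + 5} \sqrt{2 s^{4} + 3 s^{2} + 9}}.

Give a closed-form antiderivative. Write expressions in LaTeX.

Recognize the product-rule pattern: f = u'v + uv' with u = - \frac{5 \sqrt{s^{2} + \frac{5}{3}}}{3}, v = \sqrt{\frac{s^{4}}{3} + \frac{s^{2}}{2} + \frac{3}{2}}, so integration by parts undoes it.
Check: d/ds[- \frac{5 \sqrt{2} \sqrt{3 s^{2} + 5} \sqrt{2 s^{4} + 3 s^{2} + 9}}{18}] = \frac{- 45 \sqrt{2} s^{5} - 95 \sqrt{2} s^{3} - 105 \sqrt{2} s}{9 \sqrt{3 s^{2} + 5} \sqrt{2 s^{4} + 3 s^{2} + 9}} = f(s).

An antiderivative is F(s) = - \frac{5 \sqrt{2} \sqrt{3 s^{2} + 5} \sqrt{2 s^{4} + 3 s^{2} + 9}}{18}.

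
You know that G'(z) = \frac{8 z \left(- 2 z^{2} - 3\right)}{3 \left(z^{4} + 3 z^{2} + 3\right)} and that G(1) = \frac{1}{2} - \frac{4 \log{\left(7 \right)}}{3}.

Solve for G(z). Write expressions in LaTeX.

The substitution u = z^{4} + 3 z^{2} + 3 works: G'(z) is exactly (dG/du)*(du/dz) for that inner function.
A general antiderivative is - \frac{4 \log{\left(z^{4} + 3 z^{2} + 3 \right)}}{3} + C.
The condition gives C = \frac{1}{2} - \frac{4 \log{\left(7 \right)}}{3} - (- \frac{4 \log{\left(7 \right)}}{3}) = \frac{1}{2}.
So G(z) = \frac{3 - 8 \log{\left(z^{4} + 3 z^{2} + 3 \right)}}{6}.
Check: d/dz[\frac{3 - 8 \log{\left(z^{4} + 3 z^{2} + 3 \right)}}{6}] = \frac{- 16 z^{3} - 24 z}{3 z^{4} + 9 z^{2} + 9}, which equals G'(z).

G(z) = \frac{3 - 8 \log{\left(z^{4} + 3 z^{2} + 3 \right)}}{6}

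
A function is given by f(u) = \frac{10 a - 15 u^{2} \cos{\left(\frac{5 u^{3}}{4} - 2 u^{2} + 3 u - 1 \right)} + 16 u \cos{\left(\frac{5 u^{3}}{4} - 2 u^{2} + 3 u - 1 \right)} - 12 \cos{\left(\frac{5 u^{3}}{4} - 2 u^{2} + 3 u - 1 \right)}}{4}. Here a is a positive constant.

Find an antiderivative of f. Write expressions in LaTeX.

For F(u) to be correct the identity F'(u) - f(u) = 0 must hold.
Check: d/du[\frac{5 a u - 2 \sin{\left(\frac{5 u^{3}}{4} - 2 u^{2} + 3 u - 1 \right)}}{2}] = \frac{5 a}{2} - \frac{15 u^{2} \cos{\left(\frac{5 u^{3}}{4} - 2 u^{2} + 3 u - 1 \right)}}{4} + 4 u \cos{\left(\frac{5 u^{3}}{4} - 2 u^{2} + 3 u - 1 \right)} - 3 \cos{\left(\frac{5 u^{3}}{4} - 2 u^{2} + 3 u - 1 \right)}, which equals f(u).

An antiderivative is F(u) = \frac{5 a u - 2 \sin{\left(\frac{5 u^{3}}{4} - 2 u^{2} + 3 u - 1 \right)}}{2}.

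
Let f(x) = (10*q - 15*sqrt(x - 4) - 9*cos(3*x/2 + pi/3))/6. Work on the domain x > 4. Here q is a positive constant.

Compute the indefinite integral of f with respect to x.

F(x) = 5*q*x/3 - 5*x*sqrt(x - 4)/3 + 20*sqrt(x - 4)/3 - sin(3*x/2 + pi/3) + C

Check any antiderivative F(x) by computing F'(x) and comparing it with f(x).
Check: d/dx[5*q*x/3 - 5*x*sqrt(x - 4)/3 + 20*sqrt(x - 4)/3 - sin(3*x/2 + pi/3)] = (10*q*sqrt(x - 4) - 15*x - 9*sqrt(x - 4)*cos(3*x/2 + pi/3) + 60)/(6*sqrt(x - 4)), which equals f(x).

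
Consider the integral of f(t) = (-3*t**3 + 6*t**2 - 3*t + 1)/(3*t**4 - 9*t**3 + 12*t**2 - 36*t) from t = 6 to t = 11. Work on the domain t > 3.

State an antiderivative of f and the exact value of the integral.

Antiderivative: F(t) = -log(t)/36 - 35*log(t - 3)/117 - 35*log(t**2 + 4)/104 - 2*atan(t/2)/39; value = -35*log(125)/104 - 35*log(8)/117 - 2*atan(11/2)/39 - log(11)/36 + log(6)/36 + 2*atan(3)/39 + 35*log(3)/117 + 35*log(40)/104

Factor the denominator (3*t*(t - 3)*(t**2 + 4)) and decompose: f = -(105*t + 16)/(156*(t**2 + 4)) - 35/(117*(t - 3)) - 1/(36*t); each piece integrates to a log, atan, or power term.
F(t) = -log(t)/36 - 35*log(t - 3)/117 - 35*log(t**2 + 4)/104 - 2*atan(t/2)/39 is an antiderivative of f.
Check: d/dt[-log(t)/36 - 35*log(t - 3)/117 - 35*log(t**2 + 4)/104 - 2*atan(t/2)/39] = (-3*t**3 + 6*t**2 - 3*t + 1)/(3*t**4 - 9*t**3 + 12*t**2 - 36*t) = f(t).
F(11) = -35*log(125)/104 - 35*log(8)/117 - 2*atan(11/2)/39 - log(11)/36; F(6) = -35*log(40)/104 - 35*log(3)/117 - 2*atan(3)/39 - log(6)/36.
Integral = F(11) - F(6) = -35*log(125)/104 - 35*log(8)/117 - 2*atan(11/2)/39 - log(11)/36 + log(6)/36 + 2*atan(3)/39 + 35*log(3)/117 + 35*log(40)/104.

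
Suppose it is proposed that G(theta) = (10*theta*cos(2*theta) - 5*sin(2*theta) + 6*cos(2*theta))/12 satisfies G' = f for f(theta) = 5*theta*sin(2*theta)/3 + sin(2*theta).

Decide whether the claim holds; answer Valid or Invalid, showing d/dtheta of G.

d/dtheta[G] = -5*theta*sin(2*theta)/3 - sin(2*theta)
d/dtheta[G] - f(theta) = -10*theta*sin(2*theta)/3 - 2*sin(2*theta) != 0.

Invalid: d/dtheta[G] - f = -10*theta*sin(2*theta)/3 - 2*sin(2*theta), which is not 0.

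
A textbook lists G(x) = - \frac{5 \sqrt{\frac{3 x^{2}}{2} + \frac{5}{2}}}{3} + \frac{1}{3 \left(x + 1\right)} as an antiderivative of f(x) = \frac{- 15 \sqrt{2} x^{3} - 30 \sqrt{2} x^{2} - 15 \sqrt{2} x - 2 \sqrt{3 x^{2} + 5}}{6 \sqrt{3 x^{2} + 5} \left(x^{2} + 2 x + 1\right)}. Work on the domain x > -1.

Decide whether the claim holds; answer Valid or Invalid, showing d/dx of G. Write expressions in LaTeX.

d/dx[G] = \frac{- 15 \sqrt{2} x^{3} - 30 \sqrt{2} x^{2} - 15 \sqrt{2} x - 2 \sqrt{3 x^{2} + 5}}{6 x^{2} \sqrt{3 x^{2} + 5} + 12 x \sqrt{3 x^{2} + 5} + 6 \sqrt{3 x^{2} + 5}}
This equals f(x) exactly, so the claim holds.

Valid: G'(x) = f(x).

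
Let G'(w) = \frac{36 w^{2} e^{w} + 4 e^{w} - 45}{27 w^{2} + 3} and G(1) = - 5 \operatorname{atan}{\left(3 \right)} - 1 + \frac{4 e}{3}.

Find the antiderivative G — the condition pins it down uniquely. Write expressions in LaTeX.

G(w) = \frac{4 e^{w}}{3} - 5 \operatorname{atan}{\left(3 w \right)} - 1

Recover the given G'(w) by differentiating a candidate G(w); any mismatch rules it out.
A general antiderivative is \frac{4 e^{w}}{3} - 5 \operatorname{atan}{\left(3 w \right)} + C.
The condition gives C = - 5 \operatorname{atan}{\left(3 \right)} - 1 + \frac{4 e}{3} - (- 5 \operatorname{atan}{\left(3 \right)} + \frac{4 e}{3}) = -1.
So G(w) = \frac{4 e^{w}}{3} - 5 \operatorname{atan}{\left(3 w \right)} - 1.
Check: d/dw[\frac{4 e^{w}}{3} - 5 \operatorname{atan}{\left(3 w \right)} - 1] = \frac{36 w^{2} e^{w} + 4 e^{w} - 45}{27 w^{2} + 3} = G'(w).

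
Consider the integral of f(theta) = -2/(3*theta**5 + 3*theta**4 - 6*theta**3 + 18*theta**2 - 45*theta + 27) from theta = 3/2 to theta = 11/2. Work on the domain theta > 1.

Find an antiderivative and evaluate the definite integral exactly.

Antiderivative: F(theta) = (9*theta*log(theta - 1) - theta*log(theta + 3) - 4*theta*log(theta**2 + 3) - 9*log(theta - 1) + log(theta + 3) + 4*log(theta**2 + 3) + 12)/(288*theta - 288); value = -2/27 - log(133/4)/72 - log(17/2)/288 + log(2)/32 + log(21/4)/72 + 5*log(9/2)/144

The denominator factors as 3*(theta - 1)**2*(theta + 3)*(theta**2 + 3); partial fractions split f into directly integrable pieces: -theta/(36*(theta**2 + 3)) - 1/(288*(theta + 3)) + 1/(32*(theta - 1)) - 1/(24*(theta - 1)**2).
F(theta) = (9*theta*log(theta - 1) - theta*log(theta + 3) - 4*theta*log(theta**2 + 3) - 9*log(theta - 1) + log(theta + 3) + 4*log(theta**2 + 3) + 12)/(288*theta - 288) is an antiderivative of f.
Check: d/dtheta[(9*theta*log(theta - 1) - theta*log(theta + 3) - 4*theta*log(theta**2 + 3) - 9*log(theta - 1) + log(theta + 3) + 4*log(theta**2 + 3) + 12)/(288*theta - 288)] = -2/(3*theta**5 + 3*theta**4 - 6*theta**3 + 18*theta**2 - 45*theta + 27) = f(theta).
F(11/2) = -log(133/4)/72 - log(17/2)/288 + 1/108 + log(9/2)/32; F(3/2) = -log(21/4)/72 - log(2)/32 - log(9/2)/288 + 1/12.
Integral = F(11/2) - F(3/2) = -2/27 - log(133/4)/72 - log(17/2)/288 + log(2)/32 + log(21/4)/72 + 5*log(9/2)/144.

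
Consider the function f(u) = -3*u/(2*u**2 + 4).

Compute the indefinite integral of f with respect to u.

F(u) = -3*log(u**2/2 + 1)/4 + C

The substitution w = u**2/2 + 1 works: f is exactly (dF/dw)*(dw/du) for that inner function.
Check: d/du[-3*log(u**2/2 + 1)/4] = -3*u/(2*u**2 + 4) = f(u).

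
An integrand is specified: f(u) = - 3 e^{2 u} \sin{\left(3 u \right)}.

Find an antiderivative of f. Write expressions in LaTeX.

An antiderivative is F(u) = \frac{3 \left(- 2 \sin{\left(3 u \right)} + 3 \cos{\left(3 u \right)}\right) e^{2 u}}{13}.

A first test for any F(u): its u-derivative must equal f(u) identically.
Check: d/du[\frac{3 \left(- 2 \sin{\left(3 u \right)} + 3 \cos{\left(3 u \right)}\right) e^{2 u}}{13}] = - 3 e^{2 u} \sin{\left(3 u \right)} = f(u).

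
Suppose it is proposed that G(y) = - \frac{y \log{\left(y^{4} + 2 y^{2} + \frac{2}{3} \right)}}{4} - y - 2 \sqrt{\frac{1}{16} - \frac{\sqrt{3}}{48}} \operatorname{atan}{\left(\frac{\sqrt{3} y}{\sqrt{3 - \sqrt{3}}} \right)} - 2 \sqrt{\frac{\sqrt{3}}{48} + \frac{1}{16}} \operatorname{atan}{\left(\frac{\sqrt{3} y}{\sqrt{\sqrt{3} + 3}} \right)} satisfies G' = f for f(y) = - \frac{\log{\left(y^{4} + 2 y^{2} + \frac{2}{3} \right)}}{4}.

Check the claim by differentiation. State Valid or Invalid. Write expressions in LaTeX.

Invalid: d/dy[G] - f = -2, which is not 0.

d/dy[G] = - \frac{\log{\left(y^{4} + 2 y^{2} + \frac{2}{3} \right)}}{4} - 2
d/dy[G] - f(y) = -2 != 0.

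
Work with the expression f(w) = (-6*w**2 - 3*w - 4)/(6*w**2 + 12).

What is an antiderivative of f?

An antiderivative is F(w) = -(12*w + 3*log(w**2 + 2) - 8*sqrt(2)*atan(sqrt(2)*w/2))/12.

Since d/dw undoes antidifferentiation here, F'(w) = f(w) is required of F(w).
Check: d/dw[-(12*w + 3*log(w**2 + 2) - 8*sqrt(2)*atan(sqrt(2)*w/2))/12] = (-6*w**2 - 3*w - 4)/(6*w**2 + 12) = f(w).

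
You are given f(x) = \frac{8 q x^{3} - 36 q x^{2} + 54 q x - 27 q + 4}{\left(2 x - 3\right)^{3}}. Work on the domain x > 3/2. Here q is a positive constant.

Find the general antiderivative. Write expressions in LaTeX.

F(x) = q x - \frac{1}{\left(2 x - 3\right)^{2}} + C

An antiderivative F(x) passes only if d/dx[F] lands on f(x) exactly.
Check: d/dx[q x - \frac{1}{\left(2 x - 3\right)^{2}}] = \frac{8 q x^{3} - 36 q x^{2} + 54 q x - 27 q + 4}{8 x^{3} - 36 x^{2} + 54 x - 27}, which equals f(x).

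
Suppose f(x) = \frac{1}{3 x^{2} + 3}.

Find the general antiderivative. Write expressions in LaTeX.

F(x) = \frac{\operatorname{atan}{\left(x \right)}}{3} + C

Check any antiderivative F(x) by computing F'(x) and comparing it with f(x).
Check: d/dx[\frac{\operatorname{atan}{\left(x \right)}}{3}] = \frac{1}{3 x^{2} + 3} = f(x).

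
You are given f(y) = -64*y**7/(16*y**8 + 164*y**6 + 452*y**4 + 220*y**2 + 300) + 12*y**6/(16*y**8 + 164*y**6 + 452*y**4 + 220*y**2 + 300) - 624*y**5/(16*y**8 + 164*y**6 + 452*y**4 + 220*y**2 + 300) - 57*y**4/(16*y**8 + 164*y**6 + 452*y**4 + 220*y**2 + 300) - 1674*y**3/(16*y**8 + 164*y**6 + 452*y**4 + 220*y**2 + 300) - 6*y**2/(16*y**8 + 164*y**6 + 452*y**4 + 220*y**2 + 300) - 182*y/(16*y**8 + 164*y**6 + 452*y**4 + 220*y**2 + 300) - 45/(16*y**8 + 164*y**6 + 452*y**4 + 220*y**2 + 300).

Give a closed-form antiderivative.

An antiderivative is F(y) = -(4*y**2*log(2*y**4 + y**2/2 + 3/2) + 3*y + 20*log(2*y**4 + y**2/2 + 3/2) + 3)/(4*(y**2 + 5)).

Integrate term by term and add the pieces.
Check: d/dy[-(4*y**2*log(2*y**4 + y**2/2 + 3/2) + 3*y + 20*log(2*y**4 + y**2/2 + 3/2) + 3)/(4*(y**2 + 5))] = (-64*y**7 + 12*y**6 - 624*y**5 - 57*y**4 - 1674*y**3 - 6*y**2 - 182*y - 45)/(16*y**8 + 164*y**6 + 452*y**4 + 220*y**2 + 300), which equals f(y).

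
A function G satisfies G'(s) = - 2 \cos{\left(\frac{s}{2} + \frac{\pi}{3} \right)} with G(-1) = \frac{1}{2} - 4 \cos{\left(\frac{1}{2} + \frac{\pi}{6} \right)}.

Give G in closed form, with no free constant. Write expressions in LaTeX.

G(s) = \frac{1}{2} - 4 \sin{\left(\frac{s}{2} + \frac{\pi}{3} \right)}

Whatever form G(s) takes, its d/ds must return the stated G'(s).
A general antiderivative is - 4 \sin{\left(\frac{s}{2} + \frac{\pi}{3} \right)} + C.
The condition gives C = \frac{1}{2} - 4 \cos{\left(\frac{1}{2} + \frac{\pi}{6} \right)} - (- 4 \cos{\left(\frac{1}{2} + \frac{\pi}{6} \right)}) = \frac{1}{2}.
So G(s) = \frac{1}{2} - 4 \sin{\left(\frac{s}{2} + \frac{\pi}{3} \right)}.
Check: d/ds[\frac{1}{2} - 4 \sin{\left(\frac{s}{2} + \frac{\pi}{3} \right)}] = - 2 \cos{\left(\frac{s}{2} + \frac{\pi}{3} \right)} = G'(s).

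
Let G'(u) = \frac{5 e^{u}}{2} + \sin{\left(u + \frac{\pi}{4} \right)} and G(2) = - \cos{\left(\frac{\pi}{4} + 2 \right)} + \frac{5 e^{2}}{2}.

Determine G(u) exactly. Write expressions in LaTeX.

The integrand splits into summands that can be handled one at a time.
A general antiderivative is \frac{5 e^{u}}{2} - \cos{\left(u + \frac{\pi}{4} \right)} + C.
The condition gives C = - \cos{\left(\frac{\pi}{4} + 2 \right)} + \frac{5 e^{2}}{2} - (- \cos{\left(\frac{\pi}{4} + 2 \right)} + \frac{5 e^{2}}{2}) = 0.
So G(u) = \frac{5 e^{u}}{2} - \cos{\left(u + \frac{\pi}{4} \right)}.
Check: d/du[\frac{5 e^{u}}{2} - \cos{\left(u + \frac{\pi}{4} \right)}] = \frac{5 e^{u}}{2} + \sin{\left(u + \frac{\pi}{4} \right)} = G'(u).

G(u) = \frac{5 e^{u}}{2} - \cos{\left(u + \frac{\pi}{4} \right)}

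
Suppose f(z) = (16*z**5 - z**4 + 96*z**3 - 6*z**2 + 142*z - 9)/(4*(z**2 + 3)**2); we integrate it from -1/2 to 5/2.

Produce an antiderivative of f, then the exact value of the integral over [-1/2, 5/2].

Recover f(z) by differentiating a candidate F(z); any mismatch rules it out.
F(z) = 2*z**2 - z/4 + 1/(2*(2*z**2 + 6)) is an antiderivative of f.
Check: d/dz[2*z**2 - z/4 + 1/(2*(2*z**2 + 6))] = (16*z**5 - z**4 + 96*z**3 - 6*z**2 + 142*z - 9)/(4*z**4 + 24*z**2 + 36), which equals f(z).
F(5/2) = 3523/296; F(-1/2) = 73/104.
Integral = F(5/2) - F(-1/2) = 21549/1924.

Antiderivative: F(z) = 2*z**2 - z/4 + 1/(2*(2*z**2 + 6)); value = 21549/1924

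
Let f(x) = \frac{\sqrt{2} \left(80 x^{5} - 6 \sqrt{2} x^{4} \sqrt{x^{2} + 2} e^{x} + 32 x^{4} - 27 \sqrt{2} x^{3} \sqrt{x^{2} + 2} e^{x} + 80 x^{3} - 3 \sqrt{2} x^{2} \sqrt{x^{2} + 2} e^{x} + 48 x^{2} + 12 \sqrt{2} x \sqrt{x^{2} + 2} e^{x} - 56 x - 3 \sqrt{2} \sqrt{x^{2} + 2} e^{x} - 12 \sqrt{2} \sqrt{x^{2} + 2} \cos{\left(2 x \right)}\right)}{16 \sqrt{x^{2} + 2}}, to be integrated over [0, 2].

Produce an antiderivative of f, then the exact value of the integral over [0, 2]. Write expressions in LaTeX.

Antiderivative: F(x) = \frac{\left(- 4 \sqrt{2} \sqrt{x^{2} + 2} + 3 e^{x}\right) \left(- 2 x^{4} - x^{3} + 2 x^{2} - 1\right) - 6 \sin{\left(2 x \right)}}{8}; value = - \frac{99 e^{2}}{8} - \frac{5}{8} - \frac{3 \sin{\left(4 \right)}}{4} + 33 \sqrt{3}

A first test for any F(x): its x-derivative must equal f(x) identically.
F(x) = \frac{\left(- 4 \sqrt{2} \sqrt{x^{2} + 2} + 3 e^{x}\right) \left(- 2 x^{4} - x^{3} + 2 x^{2} - 1\right) - 6 \sin{\left(2 x \right)}}{8} is an antiderivative of f.
Check: d/dx[\frac{\left(- 4 \sqrt{2} \sqrt{x^{2} + 2} + 3 e^{x}\right) \left(- 2 x^{4} - x^{3} + 2 x^{2} - 1\right) - 6 \sin{\left(2 x \right)}}{8}] = \frac{40 \sqrt{2} x^{5} - 6 x^{4} \sqrt{x^{2} + 2} e^{x} + 16 \sqrt{2} x^{4} - 27 x^{3} \sqrt{x^{2} + 2} e^{x} + 40 \sqrt{2} x^{3} - 3 x^{2} \sqrt{x^{2} + 2} e^{x} + 24 \sqrt{2} x^{2} + 12 x \sqrt{x^{2} + 2} e^{x} - 28 \sqrt{2} x - 3 \sqrt{x^{2} + 2} e^{x} - 12 \sqrt{x^{2} + 2} \cos{\left(2 x \right)}}{8 \sqrt{x^{2} + 2}}, which equals f(x).
F(2) = - \frac{99 e^{2}}{8} - \frac{3 \sin{\left(4 \right)}}{4} + 33 \sqrt{3}; F(0) = \frac{5}{8}.
Integral = F(2) - F(0) = - \frac{99 e^{2}}{8} - \frac{5}{8} - \frac{3 \sin{\left(4 \right)}}{4} + 33 \sqrt{3}.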